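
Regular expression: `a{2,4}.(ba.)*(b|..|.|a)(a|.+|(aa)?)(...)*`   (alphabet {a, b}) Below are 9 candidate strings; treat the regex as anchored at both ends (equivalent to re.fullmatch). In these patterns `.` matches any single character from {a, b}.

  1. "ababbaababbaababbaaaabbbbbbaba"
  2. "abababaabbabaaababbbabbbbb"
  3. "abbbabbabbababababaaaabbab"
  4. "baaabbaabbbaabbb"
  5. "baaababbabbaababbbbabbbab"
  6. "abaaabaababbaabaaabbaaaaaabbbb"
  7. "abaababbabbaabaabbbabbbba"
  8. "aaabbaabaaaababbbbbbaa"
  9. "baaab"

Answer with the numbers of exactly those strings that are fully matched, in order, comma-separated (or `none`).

1 → no match
2 → no match
3 → no match
4 → no match — must start with "a"
5 → no match — must start with "a"
6 → no match
7 → no match
8 → match
9 → no match — must start with "a"

8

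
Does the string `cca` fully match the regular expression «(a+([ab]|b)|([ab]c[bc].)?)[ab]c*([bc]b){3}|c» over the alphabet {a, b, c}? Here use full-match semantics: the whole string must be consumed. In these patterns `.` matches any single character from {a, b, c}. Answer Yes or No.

No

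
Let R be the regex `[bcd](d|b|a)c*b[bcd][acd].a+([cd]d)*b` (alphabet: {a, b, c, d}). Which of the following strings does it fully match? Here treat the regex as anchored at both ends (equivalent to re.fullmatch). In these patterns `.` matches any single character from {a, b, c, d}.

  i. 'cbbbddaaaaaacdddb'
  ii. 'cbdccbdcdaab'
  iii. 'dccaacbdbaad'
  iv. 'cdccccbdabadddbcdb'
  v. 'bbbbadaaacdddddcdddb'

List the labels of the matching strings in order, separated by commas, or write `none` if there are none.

i → match
ii → no match
iii → no match — must end with 'b'
iv → no match
v → match

i, v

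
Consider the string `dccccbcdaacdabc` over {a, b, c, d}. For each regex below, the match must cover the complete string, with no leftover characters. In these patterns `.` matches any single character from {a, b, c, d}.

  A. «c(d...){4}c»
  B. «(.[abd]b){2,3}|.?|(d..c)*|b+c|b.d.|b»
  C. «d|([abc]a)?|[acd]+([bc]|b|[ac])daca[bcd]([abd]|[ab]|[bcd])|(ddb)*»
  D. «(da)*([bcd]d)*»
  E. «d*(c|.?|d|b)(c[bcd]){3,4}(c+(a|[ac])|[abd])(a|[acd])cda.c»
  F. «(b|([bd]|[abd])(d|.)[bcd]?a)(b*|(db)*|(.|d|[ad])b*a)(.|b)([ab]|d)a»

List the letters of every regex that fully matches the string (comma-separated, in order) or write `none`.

A → no match — must start with `cd`
B → no match
C → no match
D → no match
E → match
F → no match — must end with `a`

E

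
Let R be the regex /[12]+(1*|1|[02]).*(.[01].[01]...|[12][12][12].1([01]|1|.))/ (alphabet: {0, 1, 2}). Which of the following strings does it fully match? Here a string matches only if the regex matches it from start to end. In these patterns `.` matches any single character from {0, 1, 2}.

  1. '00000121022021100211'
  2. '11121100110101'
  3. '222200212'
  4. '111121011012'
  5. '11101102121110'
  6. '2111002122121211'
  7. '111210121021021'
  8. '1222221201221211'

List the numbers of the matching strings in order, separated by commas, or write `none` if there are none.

2, 4, 5, 6, 7, 8

1 → no match
2 → match
3 → no match
4 → match
5 → match
6 → match
7 → match
8 → match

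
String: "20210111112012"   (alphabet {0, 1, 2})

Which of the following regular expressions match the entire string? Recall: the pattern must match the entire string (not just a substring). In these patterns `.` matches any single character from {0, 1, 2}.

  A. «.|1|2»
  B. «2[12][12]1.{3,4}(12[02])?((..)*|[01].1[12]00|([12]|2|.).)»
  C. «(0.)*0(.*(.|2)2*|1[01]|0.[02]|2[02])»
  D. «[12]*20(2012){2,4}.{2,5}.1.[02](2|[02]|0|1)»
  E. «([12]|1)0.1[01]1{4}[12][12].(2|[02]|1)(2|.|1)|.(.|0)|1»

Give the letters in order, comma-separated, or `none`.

A → no match
B → no match
C → no match
D → no match
E → match

E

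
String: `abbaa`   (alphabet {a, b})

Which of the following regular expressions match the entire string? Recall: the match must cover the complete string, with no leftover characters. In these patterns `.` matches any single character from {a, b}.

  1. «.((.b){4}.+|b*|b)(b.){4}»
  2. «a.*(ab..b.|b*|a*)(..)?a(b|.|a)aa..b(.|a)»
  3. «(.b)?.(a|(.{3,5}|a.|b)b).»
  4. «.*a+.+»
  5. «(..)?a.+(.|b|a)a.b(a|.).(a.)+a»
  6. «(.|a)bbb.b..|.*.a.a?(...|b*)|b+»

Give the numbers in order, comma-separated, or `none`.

3, 4, 6

1 → no match
2 → no match
3 → match
4 → match
5 → no match
6 → match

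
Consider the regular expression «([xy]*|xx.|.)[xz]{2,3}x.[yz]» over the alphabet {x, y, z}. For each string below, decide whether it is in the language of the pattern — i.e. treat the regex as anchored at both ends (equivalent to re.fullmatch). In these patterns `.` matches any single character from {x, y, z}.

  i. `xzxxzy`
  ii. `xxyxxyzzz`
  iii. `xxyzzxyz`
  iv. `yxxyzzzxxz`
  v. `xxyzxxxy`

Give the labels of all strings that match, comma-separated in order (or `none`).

i → match
ii → no match
iii → match
iv → match
v → match

i, iii, iv, v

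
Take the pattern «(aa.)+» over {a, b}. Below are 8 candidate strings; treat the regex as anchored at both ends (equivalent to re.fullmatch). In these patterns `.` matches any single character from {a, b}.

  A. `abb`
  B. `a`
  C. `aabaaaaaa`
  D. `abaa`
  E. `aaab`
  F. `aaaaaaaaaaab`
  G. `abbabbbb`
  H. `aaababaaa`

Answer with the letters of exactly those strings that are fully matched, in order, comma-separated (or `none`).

A → no match — must start with `aa`
B → no match — must start with `aa`
C → match
D → no match — must start with `aa`
E → no match
F → match
G → no match — must start with `aa`
H → no match

C, F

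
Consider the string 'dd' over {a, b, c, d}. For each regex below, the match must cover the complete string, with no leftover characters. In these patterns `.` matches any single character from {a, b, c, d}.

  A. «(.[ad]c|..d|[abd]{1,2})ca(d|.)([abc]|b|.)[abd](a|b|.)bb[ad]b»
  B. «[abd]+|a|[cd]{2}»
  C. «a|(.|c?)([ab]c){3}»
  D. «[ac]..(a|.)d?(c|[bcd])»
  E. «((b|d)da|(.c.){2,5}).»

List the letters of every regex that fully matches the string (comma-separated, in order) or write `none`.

B

A → no match — must end with 'b'
B → match
C → no match
D → no match
E → no match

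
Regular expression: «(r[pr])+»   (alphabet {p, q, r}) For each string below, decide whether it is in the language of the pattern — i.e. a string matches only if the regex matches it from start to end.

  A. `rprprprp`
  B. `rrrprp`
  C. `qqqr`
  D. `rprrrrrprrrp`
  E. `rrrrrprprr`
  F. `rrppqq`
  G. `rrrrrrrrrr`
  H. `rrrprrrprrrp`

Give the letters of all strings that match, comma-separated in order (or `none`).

A, B, D, E, G, H

A. `rprprprp` → match
B. `rrrprp` → match
C. `qqqr` → no match — must start with `r`
D. `rprrrrrprrrp` → match
E. `rrrrrprprr` → match
F. `rrppqq` → no match
G. `rrrrrrrrrr` → match
H. `rrrprrrprrrp` → match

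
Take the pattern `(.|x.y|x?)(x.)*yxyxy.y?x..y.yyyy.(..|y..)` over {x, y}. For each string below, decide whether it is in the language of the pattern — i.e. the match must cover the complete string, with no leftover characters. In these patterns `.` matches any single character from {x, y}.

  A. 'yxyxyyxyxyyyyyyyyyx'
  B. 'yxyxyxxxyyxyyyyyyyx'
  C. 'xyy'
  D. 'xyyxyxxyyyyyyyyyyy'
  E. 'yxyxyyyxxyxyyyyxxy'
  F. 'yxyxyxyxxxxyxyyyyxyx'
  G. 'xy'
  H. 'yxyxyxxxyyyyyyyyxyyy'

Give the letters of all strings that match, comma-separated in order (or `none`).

A → match
B → match
C → no match
D → no match
E → no match
F → no match
G → no match
H → no match

A, B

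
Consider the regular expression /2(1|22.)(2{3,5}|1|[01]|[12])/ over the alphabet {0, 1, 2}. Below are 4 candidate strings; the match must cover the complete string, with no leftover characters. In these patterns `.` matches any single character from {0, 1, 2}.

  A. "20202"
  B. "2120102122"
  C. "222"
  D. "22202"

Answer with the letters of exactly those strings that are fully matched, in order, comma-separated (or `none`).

D

A → no match
B → no match
C → no match
D → match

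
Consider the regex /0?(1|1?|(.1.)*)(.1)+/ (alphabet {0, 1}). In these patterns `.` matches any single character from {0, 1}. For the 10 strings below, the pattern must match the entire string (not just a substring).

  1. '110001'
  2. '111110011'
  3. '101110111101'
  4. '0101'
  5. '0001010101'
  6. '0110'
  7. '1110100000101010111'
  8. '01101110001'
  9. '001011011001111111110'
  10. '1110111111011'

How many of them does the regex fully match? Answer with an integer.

1 → no match
2 → no match
3 → no match
4 → match
5 → no match
6 → no match — must end with '1'
7 → no match
8 → no match
9 → no match — must end with '1'
10 → no match
Total matched: 1

1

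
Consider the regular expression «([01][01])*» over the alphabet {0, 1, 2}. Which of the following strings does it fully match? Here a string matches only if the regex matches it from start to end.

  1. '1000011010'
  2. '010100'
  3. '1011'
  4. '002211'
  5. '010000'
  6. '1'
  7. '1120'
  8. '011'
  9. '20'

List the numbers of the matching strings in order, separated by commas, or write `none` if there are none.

1, 2, 3, 5

1 → match
2 → match
3 → match
4 → no match
5 → match
6 → no match
7 → no match
8 → no match
9 → no match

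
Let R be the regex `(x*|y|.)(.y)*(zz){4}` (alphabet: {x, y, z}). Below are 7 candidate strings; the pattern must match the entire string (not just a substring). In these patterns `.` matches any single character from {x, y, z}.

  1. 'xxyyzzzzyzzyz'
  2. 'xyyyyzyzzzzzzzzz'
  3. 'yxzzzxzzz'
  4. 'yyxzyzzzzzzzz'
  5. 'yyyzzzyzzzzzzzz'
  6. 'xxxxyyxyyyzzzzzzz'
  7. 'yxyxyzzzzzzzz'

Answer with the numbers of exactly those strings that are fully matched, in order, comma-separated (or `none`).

1 → no match — must end with 'zz'
2 → no match
3. 'yxzzzxzzz' → no match
4 → no match
5 → no match
6 → no match
7 → match

7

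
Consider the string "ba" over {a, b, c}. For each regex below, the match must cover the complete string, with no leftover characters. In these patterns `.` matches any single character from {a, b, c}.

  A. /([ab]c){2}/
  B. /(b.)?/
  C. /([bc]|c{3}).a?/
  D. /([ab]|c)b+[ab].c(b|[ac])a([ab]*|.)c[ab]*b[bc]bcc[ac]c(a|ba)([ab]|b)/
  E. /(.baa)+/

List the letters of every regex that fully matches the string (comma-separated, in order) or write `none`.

A → no match — must end with "c"
B → match
C → match
D → no match
E → no match — must end with "baa"

B, C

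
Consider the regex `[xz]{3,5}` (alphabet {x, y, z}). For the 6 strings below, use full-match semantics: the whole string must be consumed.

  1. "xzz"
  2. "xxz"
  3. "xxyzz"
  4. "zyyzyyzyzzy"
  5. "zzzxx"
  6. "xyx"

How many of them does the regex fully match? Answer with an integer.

1. "xzz" → match
2. "xxz" → match
3. "xxyzz" → no match
4. "zyyzyyzyzzy" → no match
5. "zzzxx" → match
6. "xyx" → no match
Total matched: 3

3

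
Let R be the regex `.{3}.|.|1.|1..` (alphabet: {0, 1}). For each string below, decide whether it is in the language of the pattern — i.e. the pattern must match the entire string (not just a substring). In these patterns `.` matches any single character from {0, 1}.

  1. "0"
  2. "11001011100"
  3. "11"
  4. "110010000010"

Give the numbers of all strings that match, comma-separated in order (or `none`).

1, 3

1 → match
2 → no match
3 → match
4 → no match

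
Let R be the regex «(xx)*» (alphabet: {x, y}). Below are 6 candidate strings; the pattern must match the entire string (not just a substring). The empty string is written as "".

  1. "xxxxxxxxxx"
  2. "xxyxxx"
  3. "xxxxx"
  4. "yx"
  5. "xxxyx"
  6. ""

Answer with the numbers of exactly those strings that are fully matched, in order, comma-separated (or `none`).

1 → match
2 → no match
3 → no match
4 → no match
5 → no match
6 → match

1, 6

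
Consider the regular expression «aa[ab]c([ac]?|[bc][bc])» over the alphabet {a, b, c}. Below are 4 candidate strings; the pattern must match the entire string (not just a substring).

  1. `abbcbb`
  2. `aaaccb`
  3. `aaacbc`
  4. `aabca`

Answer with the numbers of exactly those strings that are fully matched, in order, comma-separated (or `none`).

2, 3, 4

1. `abbcbb` → no match — must start with `aa`
2. `aaaccb` → match
3. `aaacbc` → match
4. `aabca` → match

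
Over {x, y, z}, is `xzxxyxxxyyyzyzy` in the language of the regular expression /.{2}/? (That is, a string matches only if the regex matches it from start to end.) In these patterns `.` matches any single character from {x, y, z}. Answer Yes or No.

No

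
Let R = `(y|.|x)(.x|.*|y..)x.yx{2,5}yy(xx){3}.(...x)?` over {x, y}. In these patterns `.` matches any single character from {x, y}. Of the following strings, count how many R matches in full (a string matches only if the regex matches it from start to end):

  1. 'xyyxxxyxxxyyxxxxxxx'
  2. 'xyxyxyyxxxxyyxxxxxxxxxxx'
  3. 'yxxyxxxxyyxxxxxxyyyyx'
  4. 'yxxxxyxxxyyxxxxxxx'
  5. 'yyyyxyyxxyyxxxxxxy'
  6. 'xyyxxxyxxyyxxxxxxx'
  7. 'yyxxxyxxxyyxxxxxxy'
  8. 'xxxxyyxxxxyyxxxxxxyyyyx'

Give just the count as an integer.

1 → match
2 → match
3 → match
4 → match
5 → match
6 → match
7 → match
8 → match
Total matched: 8

8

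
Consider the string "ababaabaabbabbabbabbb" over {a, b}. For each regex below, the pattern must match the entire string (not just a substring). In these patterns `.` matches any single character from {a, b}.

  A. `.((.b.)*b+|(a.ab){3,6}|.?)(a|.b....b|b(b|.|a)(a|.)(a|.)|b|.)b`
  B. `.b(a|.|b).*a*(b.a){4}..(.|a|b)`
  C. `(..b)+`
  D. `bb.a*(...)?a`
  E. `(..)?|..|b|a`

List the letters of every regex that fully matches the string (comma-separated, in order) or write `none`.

B

A → no match
B → match
C → no match
D → no match — must start with "bb"
E → no match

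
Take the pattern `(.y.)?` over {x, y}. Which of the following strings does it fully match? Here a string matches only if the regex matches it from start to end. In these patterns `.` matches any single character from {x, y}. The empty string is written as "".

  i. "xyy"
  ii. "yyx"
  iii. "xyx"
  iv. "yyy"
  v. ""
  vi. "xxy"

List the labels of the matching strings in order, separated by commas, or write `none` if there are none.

i → match
ii → match
iii → match
iv → match
v → match
vi → no match

i, ii, iii, iv, v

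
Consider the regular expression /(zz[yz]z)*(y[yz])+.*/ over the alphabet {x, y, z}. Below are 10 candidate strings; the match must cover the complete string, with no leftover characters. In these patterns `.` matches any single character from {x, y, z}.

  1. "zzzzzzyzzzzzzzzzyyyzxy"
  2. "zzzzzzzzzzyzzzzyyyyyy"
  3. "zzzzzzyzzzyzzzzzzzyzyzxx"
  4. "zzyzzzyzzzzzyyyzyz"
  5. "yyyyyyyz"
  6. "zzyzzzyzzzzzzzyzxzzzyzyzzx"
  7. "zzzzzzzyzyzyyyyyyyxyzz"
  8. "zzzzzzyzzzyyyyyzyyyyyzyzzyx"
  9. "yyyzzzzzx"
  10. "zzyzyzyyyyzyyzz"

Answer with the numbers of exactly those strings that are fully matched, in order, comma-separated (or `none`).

1 → match
2 → no match
3 → match
4 → match
5 → match
6 → no match
7 → no match
8 → no match
9 → match
10 → match

1, 3, 4, 5, 9, 10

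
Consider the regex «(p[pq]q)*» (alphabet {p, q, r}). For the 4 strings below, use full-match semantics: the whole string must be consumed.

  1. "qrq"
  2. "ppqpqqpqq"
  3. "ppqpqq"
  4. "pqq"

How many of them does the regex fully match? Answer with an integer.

1. "qrq" → no match
2. "ppqpqqpqq" → match
3. "ppqpqq" → match
4. "pqq" → match
Total matched: 3

3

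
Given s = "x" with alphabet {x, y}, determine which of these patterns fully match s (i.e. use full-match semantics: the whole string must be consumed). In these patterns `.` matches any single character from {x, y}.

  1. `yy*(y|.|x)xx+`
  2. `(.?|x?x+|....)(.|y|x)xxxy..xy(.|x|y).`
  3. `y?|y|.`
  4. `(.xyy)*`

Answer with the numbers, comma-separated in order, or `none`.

3

1 → no match — must start with "y"
2 → no match
3 → match
4 → no match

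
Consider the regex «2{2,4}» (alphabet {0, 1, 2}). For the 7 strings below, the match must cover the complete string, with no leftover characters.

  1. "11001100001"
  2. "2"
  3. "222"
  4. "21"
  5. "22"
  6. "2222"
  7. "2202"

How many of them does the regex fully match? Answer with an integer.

1 → no match — must start with "2"
2 → no match
3 → match
4 → no match — must end with "2"
5 → match
6 → match
7 → no match
Total matched: 3

3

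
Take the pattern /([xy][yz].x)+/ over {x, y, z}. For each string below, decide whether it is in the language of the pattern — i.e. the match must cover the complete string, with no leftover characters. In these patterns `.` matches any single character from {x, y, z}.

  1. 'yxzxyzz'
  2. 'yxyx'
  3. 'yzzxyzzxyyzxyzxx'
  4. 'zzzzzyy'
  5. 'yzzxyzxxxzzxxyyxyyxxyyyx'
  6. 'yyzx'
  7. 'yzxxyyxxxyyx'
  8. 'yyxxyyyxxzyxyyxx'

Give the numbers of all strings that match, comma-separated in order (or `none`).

1. 'yxzxyzz' → no match — must end with 'x'
2. 'yxyx' → no match
3 → match
4. 'zzzzzyy' → no match — must end with 'x'
5 → match
6. 'yyzx' → match
7. 'yzxxyyxxxyyx' → match
8 → match

3, 5, 6, 7, 8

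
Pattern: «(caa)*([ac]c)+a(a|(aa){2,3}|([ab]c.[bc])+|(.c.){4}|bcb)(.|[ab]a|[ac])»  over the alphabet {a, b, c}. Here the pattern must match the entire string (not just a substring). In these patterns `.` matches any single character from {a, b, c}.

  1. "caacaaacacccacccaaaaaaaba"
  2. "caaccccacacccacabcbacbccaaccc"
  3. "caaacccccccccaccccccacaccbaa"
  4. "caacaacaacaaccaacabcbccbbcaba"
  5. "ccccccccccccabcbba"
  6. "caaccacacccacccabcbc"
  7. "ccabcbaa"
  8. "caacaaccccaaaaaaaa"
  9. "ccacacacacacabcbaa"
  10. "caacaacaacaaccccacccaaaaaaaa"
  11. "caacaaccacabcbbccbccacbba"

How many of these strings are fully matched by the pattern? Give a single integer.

11

1 → match
2 → match
3 → match
4 → match
5 → match
6 → match
7 → match
8 → match
9 → match
10 → match
11 → match
Total matched: 11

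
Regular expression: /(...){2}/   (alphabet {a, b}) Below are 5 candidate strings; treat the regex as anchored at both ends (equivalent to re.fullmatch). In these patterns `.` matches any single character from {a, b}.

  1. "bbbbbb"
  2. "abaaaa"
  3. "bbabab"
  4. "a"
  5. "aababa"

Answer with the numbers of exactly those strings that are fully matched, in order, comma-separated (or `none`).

1 → match
2 → match
3 → match
4 → no match
5 → match

1, 2, 3, 5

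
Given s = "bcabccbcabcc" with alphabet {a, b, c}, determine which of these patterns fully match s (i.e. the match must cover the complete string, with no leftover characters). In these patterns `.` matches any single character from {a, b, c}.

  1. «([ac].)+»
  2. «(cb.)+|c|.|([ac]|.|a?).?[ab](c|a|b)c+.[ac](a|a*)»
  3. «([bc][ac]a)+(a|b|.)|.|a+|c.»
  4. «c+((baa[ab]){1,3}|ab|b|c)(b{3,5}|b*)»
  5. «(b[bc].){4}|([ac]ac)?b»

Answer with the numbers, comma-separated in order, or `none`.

1 → no match
2 → no match
3 → no match
4 → no match — must start with "c"
5 → match

5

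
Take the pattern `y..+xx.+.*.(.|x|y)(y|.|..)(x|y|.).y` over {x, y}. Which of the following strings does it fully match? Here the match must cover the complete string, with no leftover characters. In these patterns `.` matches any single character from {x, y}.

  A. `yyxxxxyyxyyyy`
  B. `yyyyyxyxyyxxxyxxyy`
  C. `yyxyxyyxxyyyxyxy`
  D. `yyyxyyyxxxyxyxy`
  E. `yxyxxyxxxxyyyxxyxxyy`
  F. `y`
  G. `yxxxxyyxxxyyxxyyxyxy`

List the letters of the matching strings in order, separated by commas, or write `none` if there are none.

A, C, E, G

A → match
B → no match
C → match
D → no match
E → match
F → no match
G → match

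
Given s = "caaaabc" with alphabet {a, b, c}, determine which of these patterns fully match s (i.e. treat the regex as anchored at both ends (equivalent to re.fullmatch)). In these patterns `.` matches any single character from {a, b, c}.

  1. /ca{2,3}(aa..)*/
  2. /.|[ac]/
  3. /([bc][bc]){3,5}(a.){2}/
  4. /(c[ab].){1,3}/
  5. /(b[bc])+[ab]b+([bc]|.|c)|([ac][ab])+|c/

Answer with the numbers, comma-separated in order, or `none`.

1

1 → match
2 → no match
3 → no match
4 → no match
5 → no match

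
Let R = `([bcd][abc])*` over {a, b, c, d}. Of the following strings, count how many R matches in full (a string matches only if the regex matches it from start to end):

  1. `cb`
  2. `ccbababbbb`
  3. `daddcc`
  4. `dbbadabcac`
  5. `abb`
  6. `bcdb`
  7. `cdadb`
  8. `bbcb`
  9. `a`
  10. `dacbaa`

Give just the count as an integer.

1 → match
2 → match
3 → no match
4 → no match
5 → no match
6 → match
7 → no match
8 → match
9 → no match
10 → no match
Total matched: 4

4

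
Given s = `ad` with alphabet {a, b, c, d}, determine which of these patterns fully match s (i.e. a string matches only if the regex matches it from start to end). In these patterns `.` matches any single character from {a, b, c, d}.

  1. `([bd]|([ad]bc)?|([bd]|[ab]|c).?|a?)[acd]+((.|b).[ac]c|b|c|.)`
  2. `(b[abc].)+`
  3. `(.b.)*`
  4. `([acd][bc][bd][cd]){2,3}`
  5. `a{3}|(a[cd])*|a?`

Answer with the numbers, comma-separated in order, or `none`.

1 → match
2 → no match — must start with `b`
3 → no match
4 → no match
5 → match

1, 5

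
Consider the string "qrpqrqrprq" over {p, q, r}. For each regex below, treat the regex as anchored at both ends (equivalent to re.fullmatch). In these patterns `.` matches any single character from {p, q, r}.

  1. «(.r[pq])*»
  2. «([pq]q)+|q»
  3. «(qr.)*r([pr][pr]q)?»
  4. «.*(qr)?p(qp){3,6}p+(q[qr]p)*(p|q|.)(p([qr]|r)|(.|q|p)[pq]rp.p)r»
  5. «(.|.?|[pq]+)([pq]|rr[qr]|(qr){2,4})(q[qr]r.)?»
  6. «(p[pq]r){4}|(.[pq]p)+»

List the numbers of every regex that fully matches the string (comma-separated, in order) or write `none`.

3

1 → no match
2 → no match
3 → match
4 → no match — must end with "r"
5 → no match
6 → no match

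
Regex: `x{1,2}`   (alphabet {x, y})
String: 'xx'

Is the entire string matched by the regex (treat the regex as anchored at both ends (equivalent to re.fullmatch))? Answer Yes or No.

Yes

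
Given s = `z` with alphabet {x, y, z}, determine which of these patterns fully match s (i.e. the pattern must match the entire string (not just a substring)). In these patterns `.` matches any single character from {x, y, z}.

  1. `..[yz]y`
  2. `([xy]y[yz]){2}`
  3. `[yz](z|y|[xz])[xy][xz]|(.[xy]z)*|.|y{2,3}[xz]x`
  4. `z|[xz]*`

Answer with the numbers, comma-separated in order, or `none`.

3, 4

1 → no match — must end with `y`
2 → no match
3 → match
4 → match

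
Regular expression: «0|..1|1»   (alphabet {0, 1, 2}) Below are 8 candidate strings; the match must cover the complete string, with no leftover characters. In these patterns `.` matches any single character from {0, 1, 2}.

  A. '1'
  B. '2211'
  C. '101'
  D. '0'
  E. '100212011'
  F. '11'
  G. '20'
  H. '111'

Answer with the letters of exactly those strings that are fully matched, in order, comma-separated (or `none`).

A → match
B → no match
C → match
D → match
E → no match
F → no match
G → no match
H → match

A, C, D, H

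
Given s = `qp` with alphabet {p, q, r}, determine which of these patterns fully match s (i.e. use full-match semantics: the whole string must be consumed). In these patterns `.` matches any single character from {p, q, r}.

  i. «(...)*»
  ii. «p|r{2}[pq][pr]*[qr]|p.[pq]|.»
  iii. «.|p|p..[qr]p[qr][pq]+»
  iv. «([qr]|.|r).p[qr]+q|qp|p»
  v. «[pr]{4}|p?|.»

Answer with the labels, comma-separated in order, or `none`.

i → no match
ii → no match
iii → no match
iv → match
v → no match

iv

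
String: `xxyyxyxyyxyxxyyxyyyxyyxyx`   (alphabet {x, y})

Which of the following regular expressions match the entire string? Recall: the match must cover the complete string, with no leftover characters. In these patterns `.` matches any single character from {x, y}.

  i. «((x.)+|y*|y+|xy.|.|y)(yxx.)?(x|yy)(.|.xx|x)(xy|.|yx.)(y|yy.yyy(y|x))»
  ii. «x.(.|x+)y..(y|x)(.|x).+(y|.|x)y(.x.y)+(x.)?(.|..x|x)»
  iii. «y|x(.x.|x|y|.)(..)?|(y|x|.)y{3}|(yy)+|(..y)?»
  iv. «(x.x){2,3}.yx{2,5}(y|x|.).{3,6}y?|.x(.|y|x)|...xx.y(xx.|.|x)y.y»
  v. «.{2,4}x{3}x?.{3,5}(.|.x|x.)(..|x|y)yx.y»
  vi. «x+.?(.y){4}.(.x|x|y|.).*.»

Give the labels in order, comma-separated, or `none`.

ii

i → no match
ii → match
iii → no match
iv → no match
v → no match — must end with `y`
vi → no match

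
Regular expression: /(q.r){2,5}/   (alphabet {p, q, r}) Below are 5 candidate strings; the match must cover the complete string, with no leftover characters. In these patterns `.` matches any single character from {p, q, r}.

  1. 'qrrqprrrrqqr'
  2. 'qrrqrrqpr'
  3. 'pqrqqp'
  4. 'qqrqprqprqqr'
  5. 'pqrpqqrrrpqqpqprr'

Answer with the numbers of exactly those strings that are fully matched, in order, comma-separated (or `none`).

1 → no match
2 → match
3 → no match — must start with 'q'
4 → match
5 → no match — must start with 'q'

2, 4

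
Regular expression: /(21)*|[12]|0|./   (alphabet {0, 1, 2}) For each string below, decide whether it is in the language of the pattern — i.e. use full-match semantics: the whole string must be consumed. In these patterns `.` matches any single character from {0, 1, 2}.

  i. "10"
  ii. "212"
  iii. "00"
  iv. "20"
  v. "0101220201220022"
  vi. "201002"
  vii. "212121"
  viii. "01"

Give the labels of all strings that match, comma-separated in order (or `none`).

vii

i → no match
ii → no match
iii → no match
iv → no match
v → no match
vi → no match
vii → match
viii → no match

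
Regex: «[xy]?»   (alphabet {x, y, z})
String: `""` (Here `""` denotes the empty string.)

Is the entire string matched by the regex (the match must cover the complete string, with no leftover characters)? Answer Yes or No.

Yes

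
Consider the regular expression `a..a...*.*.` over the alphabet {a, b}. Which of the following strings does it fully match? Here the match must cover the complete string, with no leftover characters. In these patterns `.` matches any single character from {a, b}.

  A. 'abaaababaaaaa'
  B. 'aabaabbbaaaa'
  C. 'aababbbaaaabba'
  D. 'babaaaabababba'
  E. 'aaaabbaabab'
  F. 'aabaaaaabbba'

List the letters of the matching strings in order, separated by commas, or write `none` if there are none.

A, B, C, E, F

A → match
B → match
C → match
D → no match — must start with 'a'
E → match
F → match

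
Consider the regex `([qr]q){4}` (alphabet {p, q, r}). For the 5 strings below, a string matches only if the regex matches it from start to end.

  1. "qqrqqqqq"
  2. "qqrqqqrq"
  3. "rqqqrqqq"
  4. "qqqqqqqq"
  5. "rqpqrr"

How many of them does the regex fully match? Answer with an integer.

4

1 → match
2 → match
3 → match
4 → match
5 → no match — must end with "q"
Total matched: 4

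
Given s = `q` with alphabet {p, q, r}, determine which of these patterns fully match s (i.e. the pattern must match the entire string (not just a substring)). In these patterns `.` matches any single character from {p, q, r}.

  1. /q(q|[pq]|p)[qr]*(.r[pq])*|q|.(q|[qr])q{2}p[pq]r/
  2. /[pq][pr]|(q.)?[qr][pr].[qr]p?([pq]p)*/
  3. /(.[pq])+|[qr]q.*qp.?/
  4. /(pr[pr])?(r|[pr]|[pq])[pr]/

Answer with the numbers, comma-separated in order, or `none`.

1

1 → match
2 → no match
3 → no match
4 → no match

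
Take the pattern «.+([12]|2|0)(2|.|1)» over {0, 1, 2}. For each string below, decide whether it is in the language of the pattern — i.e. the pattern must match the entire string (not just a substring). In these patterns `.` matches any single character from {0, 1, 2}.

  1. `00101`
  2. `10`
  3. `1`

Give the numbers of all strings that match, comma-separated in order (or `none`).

1

1. `00101` → match
2. `10` → no match
3. `1` → no match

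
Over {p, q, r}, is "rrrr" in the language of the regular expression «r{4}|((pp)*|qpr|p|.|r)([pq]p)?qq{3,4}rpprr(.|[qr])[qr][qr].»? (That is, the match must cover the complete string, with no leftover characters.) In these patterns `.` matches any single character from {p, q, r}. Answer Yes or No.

Yes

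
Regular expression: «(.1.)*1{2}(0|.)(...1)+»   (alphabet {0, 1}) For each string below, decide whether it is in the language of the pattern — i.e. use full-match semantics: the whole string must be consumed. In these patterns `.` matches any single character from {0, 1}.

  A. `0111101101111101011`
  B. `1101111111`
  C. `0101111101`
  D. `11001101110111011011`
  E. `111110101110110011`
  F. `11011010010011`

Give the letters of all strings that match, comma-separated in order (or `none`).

A → match
B → match
C → match
D → no match
E → match
F → match

A, B, C, E, F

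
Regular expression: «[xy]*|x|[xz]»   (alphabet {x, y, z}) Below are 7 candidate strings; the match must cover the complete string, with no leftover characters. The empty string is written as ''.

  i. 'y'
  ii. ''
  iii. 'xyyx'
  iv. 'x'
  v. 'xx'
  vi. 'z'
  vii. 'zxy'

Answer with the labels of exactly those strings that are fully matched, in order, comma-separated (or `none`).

i, ii, iii, iv, v, vi

i → match
ii → match
iii → match
iv → match
v → match
vi → match
vii → no match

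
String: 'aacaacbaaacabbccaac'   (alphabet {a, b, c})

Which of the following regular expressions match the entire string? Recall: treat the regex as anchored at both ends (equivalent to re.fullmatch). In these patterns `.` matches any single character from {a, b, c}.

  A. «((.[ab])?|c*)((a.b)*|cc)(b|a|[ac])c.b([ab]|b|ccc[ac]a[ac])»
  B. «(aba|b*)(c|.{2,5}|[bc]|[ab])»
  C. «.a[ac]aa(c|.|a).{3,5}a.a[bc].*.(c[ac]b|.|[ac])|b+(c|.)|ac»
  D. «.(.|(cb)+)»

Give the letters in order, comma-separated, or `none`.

C

A → no match
B → no match
C → match
D → no match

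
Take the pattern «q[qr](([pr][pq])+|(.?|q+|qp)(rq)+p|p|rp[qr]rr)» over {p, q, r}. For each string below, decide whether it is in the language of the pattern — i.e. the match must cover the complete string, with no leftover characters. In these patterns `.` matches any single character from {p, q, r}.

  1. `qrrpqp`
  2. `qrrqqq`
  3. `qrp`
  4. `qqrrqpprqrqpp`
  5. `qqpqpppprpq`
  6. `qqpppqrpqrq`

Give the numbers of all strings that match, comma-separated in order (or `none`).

3

1 → no match
2 → no match
3 → match
4 → no match
5 → no match
6 → no match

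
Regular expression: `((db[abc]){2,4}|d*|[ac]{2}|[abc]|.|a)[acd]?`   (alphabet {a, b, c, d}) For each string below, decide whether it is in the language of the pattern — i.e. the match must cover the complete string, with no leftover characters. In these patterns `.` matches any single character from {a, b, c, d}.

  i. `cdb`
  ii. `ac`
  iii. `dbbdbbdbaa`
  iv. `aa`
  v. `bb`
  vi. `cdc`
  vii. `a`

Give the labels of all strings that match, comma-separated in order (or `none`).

i. `cdb` → no match
ii. `ac` → match
iii. `dbbdbbdbaa` → match
iv. `aa` → match
v. `bb` → no match
vi. `cdc` → no match
vii. `a` → match

ii, iii, iv, vii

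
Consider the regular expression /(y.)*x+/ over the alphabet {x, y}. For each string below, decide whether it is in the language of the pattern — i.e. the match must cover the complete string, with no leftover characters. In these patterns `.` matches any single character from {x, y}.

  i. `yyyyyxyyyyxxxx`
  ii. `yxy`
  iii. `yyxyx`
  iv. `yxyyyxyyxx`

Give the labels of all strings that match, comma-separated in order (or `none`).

i, iv

i → match
ii. `yxy` → no match — must end with `x`
iii. `yyxyx` → no match
iv. `yxyyyxyyxx` → match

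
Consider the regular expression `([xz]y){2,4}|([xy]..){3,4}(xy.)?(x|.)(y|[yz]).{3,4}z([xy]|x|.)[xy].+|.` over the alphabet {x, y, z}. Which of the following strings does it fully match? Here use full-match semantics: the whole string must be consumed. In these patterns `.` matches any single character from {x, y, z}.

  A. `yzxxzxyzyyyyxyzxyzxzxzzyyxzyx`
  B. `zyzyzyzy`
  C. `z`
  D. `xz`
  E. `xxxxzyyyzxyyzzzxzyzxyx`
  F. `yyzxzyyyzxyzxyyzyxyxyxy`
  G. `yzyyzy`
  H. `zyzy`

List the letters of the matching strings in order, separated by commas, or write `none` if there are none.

A, B, C, E, F, H

A → match
B. `zyzyzyzy` → match
C. `z` → match
D. `xz` → no match
E → match
F → match
G. `yzyyzy` → no match
H. `zyzy` → match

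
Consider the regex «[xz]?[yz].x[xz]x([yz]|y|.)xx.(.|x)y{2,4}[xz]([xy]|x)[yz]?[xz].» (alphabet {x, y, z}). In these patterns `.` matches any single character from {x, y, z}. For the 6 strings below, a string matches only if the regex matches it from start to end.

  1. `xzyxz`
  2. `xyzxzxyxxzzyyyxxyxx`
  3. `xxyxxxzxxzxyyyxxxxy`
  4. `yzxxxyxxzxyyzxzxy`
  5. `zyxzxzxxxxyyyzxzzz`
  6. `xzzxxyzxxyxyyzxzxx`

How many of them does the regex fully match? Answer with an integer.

3

1 → no match
2 → match
3 → no match
4 → match
5 → match
6 → no match
Total matched: 3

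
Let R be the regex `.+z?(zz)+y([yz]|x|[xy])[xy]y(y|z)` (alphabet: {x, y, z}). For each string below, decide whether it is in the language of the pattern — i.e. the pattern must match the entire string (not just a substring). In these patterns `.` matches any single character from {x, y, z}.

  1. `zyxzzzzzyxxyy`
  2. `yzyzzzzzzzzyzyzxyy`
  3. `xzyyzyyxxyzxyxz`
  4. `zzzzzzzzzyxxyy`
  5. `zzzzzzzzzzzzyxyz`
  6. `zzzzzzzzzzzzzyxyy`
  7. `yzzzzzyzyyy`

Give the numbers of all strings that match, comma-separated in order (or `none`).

1, 4, 7

1 → match
2 → no match
3 → no match
4 → match
5 → no match
6 → no match
7 → match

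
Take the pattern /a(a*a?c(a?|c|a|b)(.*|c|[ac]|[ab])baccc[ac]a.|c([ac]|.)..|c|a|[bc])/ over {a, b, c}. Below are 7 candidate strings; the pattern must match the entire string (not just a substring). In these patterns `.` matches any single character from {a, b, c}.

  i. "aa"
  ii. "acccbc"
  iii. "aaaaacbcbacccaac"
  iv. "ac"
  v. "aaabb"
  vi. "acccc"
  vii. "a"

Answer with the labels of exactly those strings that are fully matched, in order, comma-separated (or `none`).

i → match
ii → no match
iii → match
iv → match
v → no match
vi → match
vii → no match

i, iii, iv, vi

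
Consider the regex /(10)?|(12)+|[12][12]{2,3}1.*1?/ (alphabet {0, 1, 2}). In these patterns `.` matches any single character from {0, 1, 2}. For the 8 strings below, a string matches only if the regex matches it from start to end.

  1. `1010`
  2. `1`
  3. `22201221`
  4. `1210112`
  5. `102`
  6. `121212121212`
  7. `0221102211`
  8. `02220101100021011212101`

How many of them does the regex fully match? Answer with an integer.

1 → no match
2 → no match
3 → no match
4 → no match
5 → no match
6 → match
7 → no match
8 → no match
Total matched: 1

1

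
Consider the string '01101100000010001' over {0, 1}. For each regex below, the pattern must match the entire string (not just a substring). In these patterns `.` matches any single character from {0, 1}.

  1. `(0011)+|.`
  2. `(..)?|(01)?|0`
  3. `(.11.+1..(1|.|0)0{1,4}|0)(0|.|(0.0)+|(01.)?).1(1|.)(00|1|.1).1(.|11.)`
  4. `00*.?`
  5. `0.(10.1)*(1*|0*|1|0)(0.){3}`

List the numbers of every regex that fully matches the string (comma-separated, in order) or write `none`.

1 → no match
2 → no match
3 → no match
4 → no match
5 → match

5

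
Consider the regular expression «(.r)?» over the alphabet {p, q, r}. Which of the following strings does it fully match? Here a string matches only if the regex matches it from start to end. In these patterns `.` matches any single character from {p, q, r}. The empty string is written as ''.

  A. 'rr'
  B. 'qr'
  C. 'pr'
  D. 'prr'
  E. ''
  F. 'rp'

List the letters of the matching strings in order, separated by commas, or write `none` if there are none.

A → match
B → match
C → match
D → no match
E → match
F → no match

A, B, C, E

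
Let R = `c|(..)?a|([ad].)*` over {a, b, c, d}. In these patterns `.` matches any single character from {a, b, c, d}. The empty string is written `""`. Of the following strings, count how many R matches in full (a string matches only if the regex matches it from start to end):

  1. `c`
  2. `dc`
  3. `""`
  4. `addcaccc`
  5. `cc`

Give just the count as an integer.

3

1 → match
2 → match
3 → match
4 → no match
5 → no match
Total matched: 3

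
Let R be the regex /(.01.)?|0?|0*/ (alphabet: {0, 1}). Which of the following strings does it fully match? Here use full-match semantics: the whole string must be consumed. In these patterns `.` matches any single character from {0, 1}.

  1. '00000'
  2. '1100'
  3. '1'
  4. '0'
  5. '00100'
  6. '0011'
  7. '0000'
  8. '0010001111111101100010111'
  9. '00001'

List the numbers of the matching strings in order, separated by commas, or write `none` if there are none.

1, 4, 6, 7

1 → match
2 → no match
3 → no match
4 → match
5 → no match
6 → match
7 → match
8 → no match
9 → no match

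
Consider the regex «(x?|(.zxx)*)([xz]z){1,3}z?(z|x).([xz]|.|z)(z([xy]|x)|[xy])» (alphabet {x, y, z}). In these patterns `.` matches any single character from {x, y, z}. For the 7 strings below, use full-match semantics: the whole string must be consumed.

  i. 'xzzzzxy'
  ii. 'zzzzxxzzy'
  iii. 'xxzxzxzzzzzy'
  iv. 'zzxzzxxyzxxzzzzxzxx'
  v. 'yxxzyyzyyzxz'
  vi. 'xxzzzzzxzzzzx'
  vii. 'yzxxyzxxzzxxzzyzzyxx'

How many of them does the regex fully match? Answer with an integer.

3

i → match
ii → match
iii → match
iv → no match
v → no match
vi → no match
vii → no match
Total matched: 3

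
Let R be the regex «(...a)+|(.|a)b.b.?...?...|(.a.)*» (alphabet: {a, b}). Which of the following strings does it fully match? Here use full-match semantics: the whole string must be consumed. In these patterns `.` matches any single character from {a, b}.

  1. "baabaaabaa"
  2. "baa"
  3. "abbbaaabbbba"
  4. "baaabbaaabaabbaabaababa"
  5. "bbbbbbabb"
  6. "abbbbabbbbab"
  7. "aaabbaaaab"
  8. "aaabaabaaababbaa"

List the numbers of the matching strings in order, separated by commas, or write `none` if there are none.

1. "baabaaabaa" → no match
2. "baa" → match
3. "abbbaaabbbba" → no match
4 → no match
5. "bbbbbbabb" → match
6. "abbbbabbbbab" → no match
7. "aaabbaaaab" → no match
8 → no match

2, 5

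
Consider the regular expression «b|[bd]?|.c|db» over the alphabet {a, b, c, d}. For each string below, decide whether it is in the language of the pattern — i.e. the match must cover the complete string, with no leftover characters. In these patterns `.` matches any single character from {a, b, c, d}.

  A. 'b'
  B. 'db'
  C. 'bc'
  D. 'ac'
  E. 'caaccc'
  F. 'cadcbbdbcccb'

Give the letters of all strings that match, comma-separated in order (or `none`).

A, B, C, D

A → match
B → match
C → match
D → match
E → no match
F → no match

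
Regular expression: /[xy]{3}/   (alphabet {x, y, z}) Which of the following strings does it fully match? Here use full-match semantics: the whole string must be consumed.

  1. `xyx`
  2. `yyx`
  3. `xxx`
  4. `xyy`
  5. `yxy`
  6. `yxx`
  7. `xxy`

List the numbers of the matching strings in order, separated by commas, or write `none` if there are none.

1. `xyx` → match
2. `yyx` → match
3. `xxx` → match
4. `xyy` → match
5. `yxy` → match
6. `yxx` → match
7. `xxy` → match

1, 2, 3, 4, 5, 6, 7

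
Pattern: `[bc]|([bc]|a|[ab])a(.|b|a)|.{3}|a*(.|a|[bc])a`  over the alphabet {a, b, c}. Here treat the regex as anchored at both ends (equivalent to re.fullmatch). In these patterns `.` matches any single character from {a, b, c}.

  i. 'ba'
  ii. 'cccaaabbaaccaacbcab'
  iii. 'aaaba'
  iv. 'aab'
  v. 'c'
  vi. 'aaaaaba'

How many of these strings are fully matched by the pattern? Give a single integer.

i → match
ii → no match
iii → match
iv → match
v → match
vi → match
Total matched: 5

5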